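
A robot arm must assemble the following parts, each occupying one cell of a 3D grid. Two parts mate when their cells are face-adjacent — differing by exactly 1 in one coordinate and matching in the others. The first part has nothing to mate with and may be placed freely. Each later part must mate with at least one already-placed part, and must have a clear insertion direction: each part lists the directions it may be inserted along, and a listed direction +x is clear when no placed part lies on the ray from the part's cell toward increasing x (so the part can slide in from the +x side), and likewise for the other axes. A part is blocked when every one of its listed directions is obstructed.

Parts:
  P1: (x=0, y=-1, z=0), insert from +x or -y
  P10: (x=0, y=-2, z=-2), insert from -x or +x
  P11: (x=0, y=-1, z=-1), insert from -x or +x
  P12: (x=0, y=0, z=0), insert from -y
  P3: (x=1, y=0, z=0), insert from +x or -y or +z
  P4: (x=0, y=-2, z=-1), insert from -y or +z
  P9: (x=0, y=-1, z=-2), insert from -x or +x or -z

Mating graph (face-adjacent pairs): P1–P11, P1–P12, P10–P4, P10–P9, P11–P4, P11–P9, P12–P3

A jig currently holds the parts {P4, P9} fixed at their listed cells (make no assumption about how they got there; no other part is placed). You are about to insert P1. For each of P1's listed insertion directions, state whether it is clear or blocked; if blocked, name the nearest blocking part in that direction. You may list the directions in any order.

+x: ray from P1(0, -1, 0) has no placed part ⇒ clear
-y: ray from P1(0, -1, 0) has no placed part ⇒ clear

+x: clear; -y: clear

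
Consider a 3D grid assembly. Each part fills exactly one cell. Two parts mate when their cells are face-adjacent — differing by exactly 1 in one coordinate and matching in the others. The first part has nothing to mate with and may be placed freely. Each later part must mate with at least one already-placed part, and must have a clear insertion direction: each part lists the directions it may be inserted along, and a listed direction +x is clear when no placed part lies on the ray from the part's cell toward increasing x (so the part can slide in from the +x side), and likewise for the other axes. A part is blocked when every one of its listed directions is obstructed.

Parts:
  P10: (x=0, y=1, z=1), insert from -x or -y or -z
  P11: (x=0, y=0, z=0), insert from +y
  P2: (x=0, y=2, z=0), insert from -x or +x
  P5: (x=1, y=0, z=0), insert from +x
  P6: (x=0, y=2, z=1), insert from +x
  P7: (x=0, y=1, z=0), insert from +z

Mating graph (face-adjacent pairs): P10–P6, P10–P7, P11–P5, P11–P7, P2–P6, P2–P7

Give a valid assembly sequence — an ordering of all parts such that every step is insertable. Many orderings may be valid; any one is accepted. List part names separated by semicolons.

1. P5@(1, 0, 0) [+x clear] — {P5}
2. P11@(0, 0, 0) [+y clear] — {P11, P5}
3. P7@(0, 1, 0) [+z clear] — {P11, P5, P7}
4. P2@(0, 2, 0) [-x clear] — {P11, P2, P5, P7}
5. P10@(0, 1, 1) [-x clear] — {P10, P11, P2, P5, P7}
6. P6@(0, 2, 1) [+x clear] — {P10, P11, P2, P5, P6, P7}

P5; P11; P7; P2; P10; P6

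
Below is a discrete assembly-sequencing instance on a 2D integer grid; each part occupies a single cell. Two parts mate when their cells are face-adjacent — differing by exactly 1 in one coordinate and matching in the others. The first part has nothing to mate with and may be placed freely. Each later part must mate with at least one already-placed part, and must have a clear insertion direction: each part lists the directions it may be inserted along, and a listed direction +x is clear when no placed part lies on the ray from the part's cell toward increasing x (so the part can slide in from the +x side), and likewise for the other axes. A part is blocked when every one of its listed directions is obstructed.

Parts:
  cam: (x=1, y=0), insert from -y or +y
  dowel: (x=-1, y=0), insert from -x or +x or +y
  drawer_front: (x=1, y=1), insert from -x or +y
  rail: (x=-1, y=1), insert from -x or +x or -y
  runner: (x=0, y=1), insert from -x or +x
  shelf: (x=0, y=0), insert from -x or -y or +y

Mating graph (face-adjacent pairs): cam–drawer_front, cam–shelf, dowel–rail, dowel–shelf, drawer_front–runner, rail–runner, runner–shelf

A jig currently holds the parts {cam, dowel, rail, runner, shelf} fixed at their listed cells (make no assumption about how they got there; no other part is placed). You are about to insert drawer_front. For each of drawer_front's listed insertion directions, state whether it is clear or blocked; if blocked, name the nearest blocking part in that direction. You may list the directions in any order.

-x: nearest on ray is runner@(0, 1) ⇒ blocked
+y: ray from drawer_front(1, 1) has no placed part ⇒ clear

+y: clear; -x: blocked by runner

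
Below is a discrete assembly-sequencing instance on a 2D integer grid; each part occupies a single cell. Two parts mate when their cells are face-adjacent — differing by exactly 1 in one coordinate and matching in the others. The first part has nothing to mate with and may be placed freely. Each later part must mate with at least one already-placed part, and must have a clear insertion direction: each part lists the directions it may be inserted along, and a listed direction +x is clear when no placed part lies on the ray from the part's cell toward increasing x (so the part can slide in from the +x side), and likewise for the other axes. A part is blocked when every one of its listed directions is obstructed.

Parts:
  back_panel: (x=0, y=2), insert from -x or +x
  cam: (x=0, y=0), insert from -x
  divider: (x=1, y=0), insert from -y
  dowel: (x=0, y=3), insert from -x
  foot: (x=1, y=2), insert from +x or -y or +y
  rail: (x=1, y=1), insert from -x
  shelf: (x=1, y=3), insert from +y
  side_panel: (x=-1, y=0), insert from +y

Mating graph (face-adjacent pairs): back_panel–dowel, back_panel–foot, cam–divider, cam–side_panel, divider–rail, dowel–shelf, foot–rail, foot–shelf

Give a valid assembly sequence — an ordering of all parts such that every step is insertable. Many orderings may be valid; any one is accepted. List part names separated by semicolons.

divider; cam; side_panel; rail; foot; back_panel; dowel; shelf

1. divider@(1, 0) [-y clear] — {divider}
2. cam@(0, 0) [-x clear] — {cam, divider}
3. side_panel@(-1, 0) [+y clear] — {cam, divider, side_panel}
4. rail@(1, 1) [-x clear] — {cam, divider, rail, side_panel}
5. foot@(1, 2) [+x clear] — {cam, divider, foot, rail, side_panel}
6. back_panel@(0, 2) [-x clear] — {back_panel, cam, divider, foot, rail, side_panel}
7. dowel@(0, 3) [-x clear] — {back_panel, cam, divider, dowel, foot, rail, side_panel}
8. shelf@(1, 3) [+y clear] — {back_panel, cam, divider, dowel, foot, rail, shelf, side_panel}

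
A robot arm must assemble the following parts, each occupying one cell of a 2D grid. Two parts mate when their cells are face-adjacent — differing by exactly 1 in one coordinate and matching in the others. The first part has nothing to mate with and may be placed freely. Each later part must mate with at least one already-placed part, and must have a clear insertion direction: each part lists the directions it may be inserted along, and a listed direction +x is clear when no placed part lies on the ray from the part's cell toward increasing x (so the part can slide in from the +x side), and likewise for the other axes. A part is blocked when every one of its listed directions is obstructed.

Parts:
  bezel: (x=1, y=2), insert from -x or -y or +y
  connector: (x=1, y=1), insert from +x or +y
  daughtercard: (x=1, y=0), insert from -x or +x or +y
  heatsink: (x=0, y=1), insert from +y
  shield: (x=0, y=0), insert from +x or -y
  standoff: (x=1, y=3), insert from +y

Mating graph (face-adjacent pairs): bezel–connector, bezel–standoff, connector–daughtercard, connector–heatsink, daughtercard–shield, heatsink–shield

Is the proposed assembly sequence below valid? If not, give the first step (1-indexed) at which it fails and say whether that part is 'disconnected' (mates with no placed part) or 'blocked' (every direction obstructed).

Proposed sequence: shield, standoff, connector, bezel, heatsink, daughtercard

1. shield@(0, 0) [+x clear] — {shield}
2. standoff@(1, 3) — no placed neighbour ⇒ disconnected

Invalid at step 2 (disconnected)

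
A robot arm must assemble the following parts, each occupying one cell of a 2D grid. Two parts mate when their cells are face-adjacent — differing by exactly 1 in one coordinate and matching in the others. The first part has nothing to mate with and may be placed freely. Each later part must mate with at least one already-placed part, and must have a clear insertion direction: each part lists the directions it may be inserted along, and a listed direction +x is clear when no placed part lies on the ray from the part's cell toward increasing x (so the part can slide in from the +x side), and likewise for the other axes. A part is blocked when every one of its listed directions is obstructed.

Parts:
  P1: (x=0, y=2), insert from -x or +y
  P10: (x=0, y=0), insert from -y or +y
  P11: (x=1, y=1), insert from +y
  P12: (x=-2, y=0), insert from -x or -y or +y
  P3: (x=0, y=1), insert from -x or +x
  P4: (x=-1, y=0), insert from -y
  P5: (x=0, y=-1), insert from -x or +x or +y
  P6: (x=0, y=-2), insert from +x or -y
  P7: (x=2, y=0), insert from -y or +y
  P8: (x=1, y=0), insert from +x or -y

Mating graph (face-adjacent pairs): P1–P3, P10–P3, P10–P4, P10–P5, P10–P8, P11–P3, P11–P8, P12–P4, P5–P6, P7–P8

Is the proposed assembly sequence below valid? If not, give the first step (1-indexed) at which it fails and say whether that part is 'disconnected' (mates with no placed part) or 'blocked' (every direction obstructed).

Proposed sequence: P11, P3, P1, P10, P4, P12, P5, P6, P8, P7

Valid

1. P11@(1, 1) [+y clear] — {P11}
2. P3@(0, 1) [-x clear] — {P11, P3}
3. P1@(0, 2) [-x clear] — {P1, P11, P3}
4. P10@(0, 0) [-y clear] — {P1, P10, P11, P3}
5. P4@(-1, 0) [-y clear] — {P1, P10, P11, P3, P4}
6. P12@(-2, 0) [-x clear] — {P1, P10, P11, P12, P3, P4}
7. P5@(0, -1) [-x clear] — {P1, P10, P11, P12, P3, P4, P5}
8. P6@(0, -2) [+x clear] — {P1, P10, P11, P12, P3, P4, P5, P6}
9. P8@(1, 0) [+x clear] — {P1, P10, P11, P12, P3, P4, P5, P6, P8}
10. P7@(2, 0) [-y clear] — {P1, P10, P11, P12, P3, P4, P5, P6, P7, P8}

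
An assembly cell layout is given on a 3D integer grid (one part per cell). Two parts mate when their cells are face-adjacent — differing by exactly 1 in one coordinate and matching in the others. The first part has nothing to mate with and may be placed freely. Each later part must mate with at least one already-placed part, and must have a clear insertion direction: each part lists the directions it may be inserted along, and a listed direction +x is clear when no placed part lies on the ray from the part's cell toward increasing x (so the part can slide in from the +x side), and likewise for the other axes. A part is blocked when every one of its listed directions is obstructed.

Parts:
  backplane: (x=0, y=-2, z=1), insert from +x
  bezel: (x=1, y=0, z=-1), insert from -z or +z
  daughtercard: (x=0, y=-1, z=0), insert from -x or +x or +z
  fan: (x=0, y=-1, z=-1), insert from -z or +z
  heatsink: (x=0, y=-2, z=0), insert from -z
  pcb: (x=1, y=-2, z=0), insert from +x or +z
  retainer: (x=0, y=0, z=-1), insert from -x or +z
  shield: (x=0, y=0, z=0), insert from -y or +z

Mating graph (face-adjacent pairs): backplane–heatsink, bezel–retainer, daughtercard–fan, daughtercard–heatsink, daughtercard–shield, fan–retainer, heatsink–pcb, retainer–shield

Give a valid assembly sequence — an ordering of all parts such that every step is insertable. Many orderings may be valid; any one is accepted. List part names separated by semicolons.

1. pcb@(1, -2, 0) [+x clear] — {pcb}
2. heatsink@(0, -2, 0) [-z clear] — {heatsink, pcb}
3. daughtercard@(0, -1, 0) [-x clear] — {daughtercard, heatsink, pcb}
4. shield@(0, 0, 0) [+z clear] — {daughtercard, heatsink, pcb, shield}
5. retainer@(0, 0, -1) [-x clear] — {daughtercard, heatsink, pcb, retainer, shield}
6. bezel@(1, 0, -1) [-z clear] — {bezel, daughtercard, heatsink, pcb, retainer, shield}
7. backplane@(0, -2, 1) [+x clear] — {backplane, bezel, daughtercard, heatsink, pcb, retainer, shield}
8. fan@(0, -1, -1) [-z clear] — {backplane, bezel, daughtercard, fan, heatsink, pcb, retainer, shield}

pcb; heatsink; daughtercard; shield; retainer; bezel; backplane; fan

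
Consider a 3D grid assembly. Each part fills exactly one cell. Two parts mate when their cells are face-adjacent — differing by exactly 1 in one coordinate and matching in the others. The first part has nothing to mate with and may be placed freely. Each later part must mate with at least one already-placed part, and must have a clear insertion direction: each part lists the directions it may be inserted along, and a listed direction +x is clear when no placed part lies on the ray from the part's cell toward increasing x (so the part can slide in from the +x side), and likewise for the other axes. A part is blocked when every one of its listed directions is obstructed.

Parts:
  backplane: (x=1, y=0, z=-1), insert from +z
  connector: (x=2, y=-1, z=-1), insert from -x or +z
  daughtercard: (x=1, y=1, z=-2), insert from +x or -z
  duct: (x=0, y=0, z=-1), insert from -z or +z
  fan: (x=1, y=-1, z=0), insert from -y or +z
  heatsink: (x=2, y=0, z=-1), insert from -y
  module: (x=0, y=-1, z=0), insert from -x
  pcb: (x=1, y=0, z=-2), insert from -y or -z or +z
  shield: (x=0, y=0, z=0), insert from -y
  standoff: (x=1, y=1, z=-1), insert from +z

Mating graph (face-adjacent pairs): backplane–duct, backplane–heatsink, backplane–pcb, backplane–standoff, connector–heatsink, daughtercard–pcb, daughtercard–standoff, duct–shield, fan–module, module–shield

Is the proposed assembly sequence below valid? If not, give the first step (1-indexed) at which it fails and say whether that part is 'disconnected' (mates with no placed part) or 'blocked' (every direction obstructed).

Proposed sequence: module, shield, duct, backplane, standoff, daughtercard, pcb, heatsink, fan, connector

1. module@(0, -1, 0) [-x clear] — {module}
2. shield@(0, 0, 0) — -y all obstructed ⇒ blocked

Invalid at step 2 (blocked)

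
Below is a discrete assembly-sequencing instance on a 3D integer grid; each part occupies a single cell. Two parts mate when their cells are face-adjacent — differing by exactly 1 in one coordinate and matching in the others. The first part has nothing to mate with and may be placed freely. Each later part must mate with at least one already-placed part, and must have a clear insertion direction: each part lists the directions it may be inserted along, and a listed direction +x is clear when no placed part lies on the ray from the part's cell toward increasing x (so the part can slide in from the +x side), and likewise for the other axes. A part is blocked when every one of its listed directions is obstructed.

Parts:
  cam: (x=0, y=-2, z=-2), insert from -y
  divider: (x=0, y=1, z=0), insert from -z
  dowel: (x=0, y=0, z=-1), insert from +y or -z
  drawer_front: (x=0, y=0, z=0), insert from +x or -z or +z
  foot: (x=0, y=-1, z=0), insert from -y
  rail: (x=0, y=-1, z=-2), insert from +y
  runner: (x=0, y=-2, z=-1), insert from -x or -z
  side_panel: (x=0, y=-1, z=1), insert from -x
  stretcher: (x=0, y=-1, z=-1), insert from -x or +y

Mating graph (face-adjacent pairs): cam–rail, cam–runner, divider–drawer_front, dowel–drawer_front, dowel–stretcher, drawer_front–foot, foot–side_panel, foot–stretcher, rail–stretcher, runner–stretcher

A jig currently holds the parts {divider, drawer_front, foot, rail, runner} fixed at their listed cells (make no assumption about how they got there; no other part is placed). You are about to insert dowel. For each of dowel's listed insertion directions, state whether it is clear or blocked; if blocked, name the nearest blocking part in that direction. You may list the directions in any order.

+y: ray from dowel(0, 0, -1) has no placed part ⇒ clear
-z: ray from dowel(0, 0, -1) has no placed part ⇒ clear

+y: clear; -z: clear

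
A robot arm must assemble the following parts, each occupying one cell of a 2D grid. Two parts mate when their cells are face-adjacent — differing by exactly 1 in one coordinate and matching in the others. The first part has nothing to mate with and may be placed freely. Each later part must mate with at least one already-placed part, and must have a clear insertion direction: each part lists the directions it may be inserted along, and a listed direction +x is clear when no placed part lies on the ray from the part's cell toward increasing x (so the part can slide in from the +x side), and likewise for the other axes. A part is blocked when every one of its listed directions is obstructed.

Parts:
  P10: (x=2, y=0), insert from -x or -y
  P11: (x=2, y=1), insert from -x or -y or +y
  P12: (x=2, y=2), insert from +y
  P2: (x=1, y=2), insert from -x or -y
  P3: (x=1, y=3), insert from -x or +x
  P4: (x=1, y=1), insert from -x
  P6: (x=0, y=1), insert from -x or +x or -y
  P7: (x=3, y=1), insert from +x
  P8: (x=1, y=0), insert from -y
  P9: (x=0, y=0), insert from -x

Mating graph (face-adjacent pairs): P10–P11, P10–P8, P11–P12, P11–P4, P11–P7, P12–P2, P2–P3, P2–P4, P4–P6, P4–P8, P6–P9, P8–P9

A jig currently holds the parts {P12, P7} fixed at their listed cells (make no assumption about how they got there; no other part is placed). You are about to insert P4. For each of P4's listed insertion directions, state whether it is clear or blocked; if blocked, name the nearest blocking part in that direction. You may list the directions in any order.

-x: clear

-x: ray from P4(1, 1) has no placed part ⇒ clear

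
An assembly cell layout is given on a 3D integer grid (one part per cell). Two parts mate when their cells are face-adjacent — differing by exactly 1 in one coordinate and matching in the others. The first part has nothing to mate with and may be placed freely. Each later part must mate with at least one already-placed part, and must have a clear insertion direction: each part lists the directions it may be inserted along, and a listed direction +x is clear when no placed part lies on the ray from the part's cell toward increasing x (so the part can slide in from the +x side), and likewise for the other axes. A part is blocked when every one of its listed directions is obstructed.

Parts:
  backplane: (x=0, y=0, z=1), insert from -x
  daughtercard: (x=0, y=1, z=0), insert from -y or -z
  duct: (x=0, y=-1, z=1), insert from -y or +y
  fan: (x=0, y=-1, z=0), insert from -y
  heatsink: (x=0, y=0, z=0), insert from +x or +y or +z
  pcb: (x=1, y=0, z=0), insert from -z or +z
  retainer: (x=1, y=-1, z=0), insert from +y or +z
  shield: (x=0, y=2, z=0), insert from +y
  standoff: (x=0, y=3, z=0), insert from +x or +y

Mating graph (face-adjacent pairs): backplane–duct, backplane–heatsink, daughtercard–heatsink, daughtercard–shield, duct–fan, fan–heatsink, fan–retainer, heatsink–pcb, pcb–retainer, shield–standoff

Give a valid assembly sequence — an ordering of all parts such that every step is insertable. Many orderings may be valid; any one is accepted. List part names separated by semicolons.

1. pcb@(1, 0, 0) [-z clear] — {pcb}
2. heatsink@(0, 0, 0) [+y clear] — {heatsink, pcb}
3. fan@(0, -1, 0) [-y clear] — {fan, heatsink, pcb}
4. daughtercard@(0, 1, 0) [-z clear] — {daughtercard, fan, heatsink, pcb}
5. shield@(0, 2, 0) [+y clear] — {daughtercard, fan, heatsink, pcb, shield}
6. standoff@(0, 3, 0) [+x clear] — {daughtercard, fan, heatsink, pcb, shield, standoff}
7. backplane@(0, 0, 1) [-x clear] — {backplane, daughtercard, fan, heatsink, pcb, shield, standoff}
8. retainer@(1, -1, 0) [+z clear] — {backplane, daughtercard, fan, heatsink, pcb, retainer, shield, standoff}
9. duct@(0, -1, 1) [-y clear] — {backplane, daughtercard, duct, fan, heatsink, pcb, retainer, shield, standoff}

pcb; heatsink; fan; daughtercard; shield; standoff; backplane; retainer; duct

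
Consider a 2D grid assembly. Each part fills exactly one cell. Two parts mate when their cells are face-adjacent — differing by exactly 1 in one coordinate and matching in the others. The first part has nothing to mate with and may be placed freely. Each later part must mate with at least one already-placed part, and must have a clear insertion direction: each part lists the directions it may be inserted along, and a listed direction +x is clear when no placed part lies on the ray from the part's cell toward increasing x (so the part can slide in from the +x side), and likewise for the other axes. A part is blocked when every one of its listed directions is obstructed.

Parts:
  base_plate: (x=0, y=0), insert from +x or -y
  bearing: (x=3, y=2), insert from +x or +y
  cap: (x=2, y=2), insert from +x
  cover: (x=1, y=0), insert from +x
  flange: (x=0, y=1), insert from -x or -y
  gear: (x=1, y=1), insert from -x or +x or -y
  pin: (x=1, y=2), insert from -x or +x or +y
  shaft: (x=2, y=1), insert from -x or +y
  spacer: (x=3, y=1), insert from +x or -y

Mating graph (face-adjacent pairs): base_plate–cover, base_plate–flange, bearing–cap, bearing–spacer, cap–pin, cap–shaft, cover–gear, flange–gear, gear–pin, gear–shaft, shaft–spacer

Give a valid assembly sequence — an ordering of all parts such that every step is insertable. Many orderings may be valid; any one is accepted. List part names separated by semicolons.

1. cover@(1, 0) [+x clear] — {cover}
2. base_plate@(0, 0) [-y clear] — {base_plate, cover}
3. flange@(0, 1) [-x clear] — {base_plate, cover, flange}
4. gear@(1, 1) [+x clear] — {base_plate, cover, flange, gear}
5. shaft@(2, 1) [+y clear] — {base_plate, cover, flange, gear, shaft}
6. spacer@(3, 1) [+x clear] — {base_plate, cover, flange, gear, shaft, spacer}
7. cap@(2, 2) [+x clear] — {base_plate, cap, cover, flange, gear, shaft, spacer}
8. pin@(1, 2) [-x clear] — {base_plate, cap, cover, flange, gear, pin, shaft, spacer}
9. bearing@(3, 2) [+x clear] — {base_plate, bearing, cap, cover, flange, gear, pin, shaft, spacer}

cover; base_plate; flange; gear; shaft; spacer; cap; pin; bearing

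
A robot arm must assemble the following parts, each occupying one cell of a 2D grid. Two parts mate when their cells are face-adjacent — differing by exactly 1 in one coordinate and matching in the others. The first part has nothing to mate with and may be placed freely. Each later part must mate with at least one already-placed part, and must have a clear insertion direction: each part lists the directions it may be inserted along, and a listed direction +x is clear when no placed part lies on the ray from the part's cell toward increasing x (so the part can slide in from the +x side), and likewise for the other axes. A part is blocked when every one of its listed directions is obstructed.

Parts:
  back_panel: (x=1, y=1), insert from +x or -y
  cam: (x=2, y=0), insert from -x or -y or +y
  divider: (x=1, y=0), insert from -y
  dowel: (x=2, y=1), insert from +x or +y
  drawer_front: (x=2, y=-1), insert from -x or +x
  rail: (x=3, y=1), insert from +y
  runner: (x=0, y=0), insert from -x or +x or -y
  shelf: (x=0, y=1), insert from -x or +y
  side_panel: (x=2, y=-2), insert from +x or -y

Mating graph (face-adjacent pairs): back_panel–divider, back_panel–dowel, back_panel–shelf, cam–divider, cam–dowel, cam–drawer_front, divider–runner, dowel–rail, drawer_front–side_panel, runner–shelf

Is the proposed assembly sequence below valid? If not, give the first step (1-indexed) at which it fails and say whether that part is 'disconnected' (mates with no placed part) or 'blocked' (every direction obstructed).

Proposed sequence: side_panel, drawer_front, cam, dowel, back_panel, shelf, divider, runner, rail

Valid

1. side_panel@(2, -2) [+x clear] — {side_panel}
2. drawer_front@(2, -1) [-x clear] — {drawer_front, side_panel}
3. cam@(2, 0) [-x clear] — {cam, drawer_front, side_panel}
4. dowel@(2, 1) [+x clear] — {cam, dowel, drawer_front, side_panel}
5. back_panel@(1, 1) [-y clear] — {back_panel, cam, dowel, drawer_front, side_panel}
6. shelf@(0, 1) [-x clear] — {back_panel, cam, dowel, drawer_front, shelf, side_panel}
7. divider@(1, 0) [-y clear] — {back_panel, cam, divider, dowel, drawer_front, shelf, side_panel}
8. runner@(0, 0) [-x clear] — {back_panel, cam, divider, dowel, drawer_front, runner, shelf, side_panel}
9. rail@(3, 1) [+y clear] — {back_panel, cam, divider, dowel, drawer_front, rail, runner, shelf, side_panel}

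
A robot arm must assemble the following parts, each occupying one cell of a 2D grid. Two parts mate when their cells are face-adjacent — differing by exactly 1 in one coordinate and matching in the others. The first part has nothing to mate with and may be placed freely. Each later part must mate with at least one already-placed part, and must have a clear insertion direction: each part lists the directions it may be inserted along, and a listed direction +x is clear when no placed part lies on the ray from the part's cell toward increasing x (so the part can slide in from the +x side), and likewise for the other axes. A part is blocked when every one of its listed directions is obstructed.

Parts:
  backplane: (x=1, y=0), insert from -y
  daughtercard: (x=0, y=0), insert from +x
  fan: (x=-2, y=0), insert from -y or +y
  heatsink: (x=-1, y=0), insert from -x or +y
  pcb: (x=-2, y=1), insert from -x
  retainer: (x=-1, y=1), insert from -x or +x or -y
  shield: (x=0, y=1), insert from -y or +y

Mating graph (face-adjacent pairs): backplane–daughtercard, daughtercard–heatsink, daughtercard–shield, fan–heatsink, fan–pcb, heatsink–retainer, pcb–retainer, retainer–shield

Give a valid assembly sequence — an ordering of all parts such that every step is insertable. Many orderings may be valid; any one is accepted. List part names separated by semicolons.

shield; daughtercard; retainer; backplane; pcb; heatsink; fan

1. shield@(0, 1) [-y clear] — {shield}
2. daughtercard@(0, 0) [+x clear] — {daughtercard, shield}
3. retainer@(-1, 1) [-x clear] — {daughtercard, retainer, shield}
4. backplane@(1, 0) [-y clear] — {backplane, daughtercard, retainer, shield}
5. pcb@(-2, 1) [-x clear] — {backplane, daughtercard, pcb, retainer, shield}
6. heatsink@(-1, 0) [-x clear] — {backplane, daughtercard, heatsink, pcb, retainer, shield}
7. fan@(-2, 0) [-y clear] — {backplane, daughtercard, fan, heatsink, pcb, retainer, shield}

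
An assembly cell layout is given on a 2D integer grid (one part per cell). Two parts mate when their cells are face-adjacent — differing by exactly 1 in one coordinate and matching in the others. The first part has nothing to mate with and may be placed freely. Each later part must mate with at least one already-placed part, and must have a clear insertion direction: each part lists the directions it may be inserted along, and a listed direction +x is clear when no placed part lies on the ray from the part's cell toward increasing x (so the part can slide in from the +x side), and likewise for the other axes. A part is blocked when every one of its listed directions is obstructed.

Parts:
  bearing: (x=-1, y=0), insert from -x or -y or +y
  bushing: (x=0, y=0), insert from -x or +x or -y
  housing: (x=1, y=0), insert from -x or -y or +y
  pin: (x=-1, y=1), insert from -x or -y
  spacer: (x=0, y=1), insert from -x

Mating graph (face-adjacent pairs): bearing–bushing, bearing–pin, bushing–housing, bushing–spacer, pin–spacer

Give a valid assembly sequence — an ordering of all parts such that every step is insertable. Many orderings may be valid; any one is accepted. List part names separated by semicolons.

1. housing@(1, 0) [-x clear] — {housing}
2. bushing@(0, 0) [-x clear] — {bushing, housing}
3. spacer@(0, 1) [-x clear] — {bushing, housing, spacer}
4. pin@(-1, 1) [-x clear] — {bushing, housing, pin, spacer}
5. bearing@(-1, 0) [-x clear] — {bearing, bushing, housing, pin, spacer}

housing; bushing; spacer; pin; bearing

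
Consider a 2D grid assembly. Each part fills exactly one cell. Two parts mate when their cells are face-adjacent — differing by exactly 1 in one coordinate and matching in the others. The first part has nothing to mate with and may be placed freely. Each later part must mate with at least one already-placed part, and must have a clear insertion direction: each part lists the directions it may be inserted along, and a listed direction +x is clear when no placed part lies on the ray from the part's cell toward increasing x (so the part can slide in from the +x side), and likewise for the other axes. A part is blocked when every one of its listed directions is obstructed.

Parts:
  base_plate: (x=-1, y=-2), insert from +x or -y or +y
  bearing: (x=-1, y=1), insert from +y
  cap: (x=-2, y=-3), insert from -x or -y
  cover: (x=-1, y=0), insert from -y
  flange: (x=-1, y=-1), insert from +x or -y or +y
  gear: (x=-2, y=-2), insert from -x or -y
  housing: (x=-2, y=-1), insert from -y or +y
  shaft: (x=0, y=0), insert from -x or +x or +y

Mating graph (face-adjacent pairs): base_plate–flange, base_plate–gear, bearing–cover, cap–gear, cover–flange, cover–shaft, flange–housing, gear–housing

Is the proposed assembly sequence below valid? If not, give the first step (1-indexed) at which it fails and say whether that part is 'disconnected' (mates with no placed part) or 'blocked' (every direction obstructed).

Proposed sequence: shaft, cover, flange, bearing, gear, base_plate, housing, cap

1. shaft@(0, 0) [-x clear] — {shaft}
2. cover@(-1, 0) [-y clear] — {cover, shaft}
3. flange@(-1, -1) [+x clear] — {cover, flange, shaft}
4. bearing@(-1, 1) [+y clear] — {bearing, cover, flange, shaft}
5. gear@(-2, -2) — no placed neighbour ⇒ disconnected

Invalid at step 5 (disconnected)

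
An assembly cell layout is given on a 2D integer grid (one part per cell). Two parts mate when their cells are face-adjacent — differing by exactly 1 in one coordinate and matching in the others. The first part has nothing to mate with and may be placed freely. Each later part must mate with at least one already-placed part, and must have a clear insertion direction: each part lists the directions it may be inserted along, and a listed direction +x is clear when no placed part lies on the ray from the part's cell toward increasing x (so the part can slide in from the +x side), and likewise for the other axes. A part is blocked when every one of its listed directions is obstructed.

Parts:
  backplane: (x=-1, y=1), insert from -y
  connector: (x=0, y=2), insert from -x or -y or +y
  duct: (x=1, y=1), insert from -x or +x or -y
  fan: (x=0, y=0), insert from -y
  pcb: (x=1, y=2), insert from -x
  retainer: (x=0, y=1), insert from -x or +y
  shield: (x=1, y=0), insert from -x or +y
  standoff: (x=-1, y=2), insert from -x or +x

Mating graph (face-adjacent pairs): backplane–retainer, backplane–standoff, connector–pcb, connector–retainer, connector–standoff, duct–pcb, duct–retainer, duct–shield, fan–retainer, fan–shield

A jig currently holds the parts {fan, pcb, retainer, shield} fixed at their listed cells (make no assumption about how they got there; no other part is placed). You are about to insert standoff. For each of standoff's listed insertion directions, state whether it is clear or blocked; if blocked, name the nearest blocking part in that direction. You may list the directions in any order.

+x: blocked by pcb; -x: clear

-x: ray from standoff(-1, 2) has no placed part ⇒ clear
+x: nearest on ray is pcb@(1, 2) ⇒ blocked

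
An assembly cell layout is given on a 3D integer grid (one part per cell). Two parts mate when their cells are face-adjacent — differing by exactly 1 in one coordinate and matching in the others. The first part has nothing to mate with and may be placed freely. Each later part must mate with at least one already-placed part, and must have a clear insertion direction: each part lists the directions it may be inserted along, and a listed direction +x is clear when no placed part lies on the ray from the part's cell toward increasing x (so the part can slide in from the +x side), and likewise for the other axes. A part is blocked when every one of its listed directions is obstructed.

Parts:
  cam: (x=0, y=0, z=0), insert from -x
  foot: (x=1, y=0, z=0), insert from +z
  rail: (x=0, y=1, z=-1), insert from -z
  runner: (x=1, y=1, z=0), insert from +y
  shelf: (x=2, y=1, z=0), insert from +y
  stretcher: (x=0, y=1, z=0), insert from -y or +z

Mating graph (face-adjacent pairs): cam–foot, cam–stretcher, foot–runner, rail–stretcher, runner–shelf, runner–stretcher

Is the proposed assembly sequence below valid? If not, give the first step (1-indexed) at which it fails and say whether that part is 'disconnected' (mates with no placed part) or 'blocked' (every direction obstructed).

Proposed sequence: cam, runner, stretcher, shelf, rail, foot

1. cam@(0, 0, 0) [-x clear] — {cam}
2. runner@(1, 1, 0) — no placed neighbour ⇒ disconnected

Invalid at step 2 (disconnected)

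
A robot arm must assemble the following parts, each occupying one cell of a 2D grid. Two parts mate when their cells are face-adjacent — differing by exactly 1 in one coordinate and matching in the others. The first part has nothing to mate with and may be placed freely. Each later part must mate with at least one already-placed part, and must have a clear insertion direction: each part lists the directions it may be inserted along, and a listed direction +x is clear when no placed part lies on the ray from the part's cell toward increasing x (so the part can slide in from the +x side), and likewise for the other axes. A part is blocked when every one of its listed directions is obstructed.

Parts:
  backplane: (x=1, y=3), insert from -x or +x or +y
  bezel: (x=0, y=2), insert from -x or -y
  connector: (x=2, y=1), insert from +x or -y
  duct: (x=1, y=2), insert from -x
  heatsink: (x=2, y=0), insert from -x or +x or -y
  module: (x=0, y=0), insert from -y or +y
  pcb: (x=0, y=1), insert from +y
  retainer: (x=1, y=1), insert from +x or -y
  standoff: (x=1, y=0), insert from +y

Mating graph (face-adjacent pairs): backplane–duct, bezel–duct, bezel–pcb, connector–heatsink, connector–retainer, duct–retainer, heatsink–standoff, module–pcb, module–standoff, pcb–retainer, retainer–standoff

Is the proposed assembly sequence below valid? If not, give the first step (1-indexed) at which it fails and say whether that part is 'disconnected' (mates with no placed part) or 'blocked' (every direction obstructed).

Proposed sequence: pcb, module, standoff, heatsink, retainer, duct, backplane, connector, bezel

1. pcb@(0, 1) [+y clear] — {pcb}
2. module@(0, 0) [-y clear] — {module, pcb}
3. standoff@(1, 0) [+y clear] — {module, pcb, standoff}
4. heatsink@(2, 0) [+x clear] — {heatsink, module, pcb, standoff}
5. retainer@(1, 1) [+x clear] — {heatsink, module, pcb, retainer, standoff}
6. duct@(1, 2) [-x clear] — {duct, heatsink, module, pcb, retainer, standoff}
7. backplane@(1, 3) [-x clear] — {backplane, duct, heatsink, module, pcb, retainer, standoff}
8. connector@(2, 1) [+x clear] — {backplane, connector, duct, heatsink, module, pcb, retainer, standoff}
9. bezel@(0, 2) [-x clear] — {backplane, bezel, connector, duct, heatsink, module, pcb, retainer, standoff}

Valid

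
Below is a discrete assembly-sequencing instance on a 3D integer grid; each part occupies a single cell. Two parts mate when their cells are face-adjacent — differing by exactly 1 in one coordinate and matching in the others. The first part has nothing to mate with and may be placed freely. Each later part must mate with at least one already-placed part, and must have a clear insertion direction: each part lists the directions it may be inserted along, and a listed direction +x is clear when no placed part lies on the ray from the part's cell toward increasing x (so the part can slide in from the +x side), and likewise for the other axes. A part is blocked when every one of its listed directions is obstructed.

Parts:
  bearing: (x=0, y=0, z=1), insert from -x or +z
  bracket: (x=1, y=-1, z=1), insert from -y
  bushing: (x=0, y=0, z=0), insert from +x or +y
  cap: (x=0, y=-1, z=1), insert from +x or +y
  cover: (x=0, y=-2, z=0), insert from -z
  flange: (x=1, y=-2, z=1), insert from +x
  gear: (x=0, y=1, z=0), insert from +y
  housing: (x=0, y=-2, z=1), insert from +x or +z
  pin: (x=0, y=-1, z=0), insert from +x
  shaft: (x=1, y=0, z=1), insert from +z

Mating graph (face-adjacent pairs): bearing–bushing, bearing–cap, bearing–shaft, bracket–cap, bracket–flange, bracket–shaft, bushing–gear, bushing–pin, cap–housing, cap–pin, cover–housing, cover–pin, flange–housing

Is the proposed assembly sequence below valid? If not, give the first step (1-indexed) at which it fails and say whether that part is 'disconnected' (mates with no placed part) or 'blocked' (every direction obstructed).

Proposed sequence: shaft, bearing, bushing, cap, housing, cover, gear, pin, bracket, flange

1. shaft@(1, 0, 1) [+z clear] — {shaft}
2. bearing@(0, 0, 1) [-x clear] — {bearing, shaft}
3. bushing@(0, 0, 0) [+x clear] — {bearing, bushing, shaft}
4. cap@(0, -1, 1) [+x clear] — {bearing, bushing, cap, shaft}
5. housing@(0, -2, 1) [+x clear] — {bearing, bushing, cap, housing, shaft}
6. cover@(0, -2, 0) [-z clear] — {bearing, bushing, cap, cover, housing, shaft}
7. gear@(0, 1, 0) [+y clear] — {bearing, bushing, cap, cover, gear, housing, shaft}
8. pin@(0, -1, 0) [+x clear] — {bearing, bushing, cap, cover, gear, housing, pin, shaft}
9. bracket@(1, -1, 1) [-y clear] — {bearing, bracket, bushing, cap, cover, gear, housing, pin, shaft}
10. flange@(1, -2, 1) [+x clear] — {bearing, bracket, bushing, cap, cover, flange, gear, housing, pin, shaft}

Valid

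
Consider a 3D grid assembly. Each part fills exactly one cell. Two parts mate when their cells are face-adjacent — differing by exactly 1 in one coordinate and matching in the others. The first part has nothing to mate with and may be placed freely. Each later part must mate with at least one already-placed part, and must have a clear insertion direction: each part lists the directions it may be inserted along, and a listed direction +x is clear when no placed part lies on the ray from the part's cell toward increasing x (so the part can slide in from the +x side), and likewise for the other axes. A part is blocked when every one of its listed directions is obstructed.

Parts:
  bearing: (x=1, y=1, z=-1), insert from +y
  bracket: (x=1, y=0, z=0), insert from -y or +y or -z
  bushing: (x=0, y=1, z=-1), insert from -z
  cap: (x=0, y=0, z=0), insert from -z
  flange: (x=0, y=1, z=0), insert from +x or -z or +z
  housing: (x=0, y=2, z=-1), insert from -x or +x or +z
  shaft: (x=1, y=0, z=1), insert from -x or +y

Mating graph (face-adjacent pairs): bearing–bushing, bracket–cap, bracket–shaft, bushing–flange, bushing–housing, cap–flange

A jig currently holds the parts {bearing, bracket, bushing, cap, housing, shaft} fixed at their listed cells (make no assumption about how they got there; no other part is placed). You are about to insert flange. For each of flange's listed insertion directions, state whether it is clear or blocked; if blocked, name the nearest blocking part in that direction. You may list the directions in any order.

+x: ray from flange(0, 1, 0) has no placed part ⇒ clear
-z: nearest on ray is bushing@(0, 1, -1) ⇒ blocked
+z: ray from flange(0, 1, 0) has no placed part ⇒ clear

+x: clear; +z: clear; -z: blocked by bushing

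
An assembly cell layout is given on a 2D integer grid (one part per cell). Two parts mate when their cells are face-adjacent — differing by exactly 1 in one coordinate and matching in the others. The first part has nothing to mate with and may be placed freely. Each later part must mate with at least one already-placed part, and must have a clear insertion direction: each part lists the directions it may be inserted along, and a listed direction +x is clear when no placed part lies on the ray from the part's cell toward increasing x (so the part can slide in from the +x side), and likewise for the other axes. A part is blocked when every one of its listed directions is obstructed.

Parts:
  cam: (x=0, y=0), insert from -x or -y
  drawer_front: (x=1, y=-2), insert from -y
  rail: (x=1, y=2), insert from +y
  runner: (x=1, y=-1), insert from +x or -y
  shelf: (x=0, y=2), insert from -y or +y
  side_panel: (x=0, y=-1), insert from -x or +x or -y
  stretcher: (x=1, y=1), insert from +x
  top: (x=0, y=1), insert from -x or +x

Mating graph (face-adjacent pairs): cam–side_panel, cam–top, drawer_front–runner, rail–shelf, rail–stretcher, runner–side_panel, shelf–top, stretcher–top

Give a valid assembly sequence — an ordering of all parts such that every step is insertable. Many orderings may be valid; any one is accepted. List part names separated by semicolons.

runner; side_panel; cam; drawer_front; top; stretcher; rail; shelf

1. runner@(1, -1) [+x clear] — {runner}
2. side_panel@(0, -1) [-x clear] — {runner, side_panel}
3. cam@(0, 0) [-x clear] — {cam, runner, side_panel}
4. drawer_front@(1, -2) [-y clear] — {cam, drawer_front, runner, side_panel}
5. top@(0, 1) [-x clear] — {cam, drawer_front, runner, side_panel, top}
6. stretcher@(1, 1) [+x clear] — {cam, drawer_front, runner, side_panel, stretcher, top}
7. rail@(1, 2) [+y clear] — {cam, drawer_front, rail, runner, side_panel, stretcher, top}
8. shelf@(0, 2) [+y clear] — {cam, drawer_front, rail, runner, shelf, side_panel, stretcher, top}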